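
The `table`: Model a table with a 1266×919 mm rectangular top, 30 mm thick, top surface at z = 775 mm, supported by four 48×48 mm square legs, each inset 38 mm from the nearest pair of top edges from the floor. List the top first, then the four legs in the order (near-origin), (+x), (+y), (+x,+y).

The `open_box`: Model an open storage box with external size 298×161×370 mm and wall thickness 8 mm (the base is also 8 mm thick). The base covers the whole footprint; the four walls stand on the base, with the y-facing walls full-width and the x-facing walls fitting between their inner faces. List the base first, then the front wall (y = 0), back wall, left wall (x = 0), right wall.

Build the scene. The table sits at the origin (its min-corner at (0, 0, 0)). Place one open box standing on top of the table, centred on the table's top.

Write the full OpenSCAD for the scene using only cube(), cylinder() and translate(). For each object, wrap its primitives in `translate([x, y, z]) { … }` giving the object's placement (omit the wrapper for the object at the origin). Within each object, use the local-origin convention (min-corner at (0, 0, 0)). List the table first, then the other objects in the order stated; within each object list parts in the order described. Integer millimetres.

translate([0, 0, 745]) cube([1266, 919, 30]);
translate([38, 38, 0]) cube([48, 48, 745]);
translate([1180, 38, 0]) cube([48, 48, 745]);
translate([38, 833, 0]) cube([48, 48, 745]);
translate([1180, 833, 0]) cube([48, 48, 745]);
translate([484, 379, 775]) {
  cube([298, 161, 8]);
  translate([0, 0, 8]) cube([298, 8, 362]);
  translate([0, 153, 8]) cube([298, 8, 362]);
  translate([0, 8, 8]) cube([8, 145, 362]);
  translate([290, 8, 8]) cube([8, 145, 362]);
}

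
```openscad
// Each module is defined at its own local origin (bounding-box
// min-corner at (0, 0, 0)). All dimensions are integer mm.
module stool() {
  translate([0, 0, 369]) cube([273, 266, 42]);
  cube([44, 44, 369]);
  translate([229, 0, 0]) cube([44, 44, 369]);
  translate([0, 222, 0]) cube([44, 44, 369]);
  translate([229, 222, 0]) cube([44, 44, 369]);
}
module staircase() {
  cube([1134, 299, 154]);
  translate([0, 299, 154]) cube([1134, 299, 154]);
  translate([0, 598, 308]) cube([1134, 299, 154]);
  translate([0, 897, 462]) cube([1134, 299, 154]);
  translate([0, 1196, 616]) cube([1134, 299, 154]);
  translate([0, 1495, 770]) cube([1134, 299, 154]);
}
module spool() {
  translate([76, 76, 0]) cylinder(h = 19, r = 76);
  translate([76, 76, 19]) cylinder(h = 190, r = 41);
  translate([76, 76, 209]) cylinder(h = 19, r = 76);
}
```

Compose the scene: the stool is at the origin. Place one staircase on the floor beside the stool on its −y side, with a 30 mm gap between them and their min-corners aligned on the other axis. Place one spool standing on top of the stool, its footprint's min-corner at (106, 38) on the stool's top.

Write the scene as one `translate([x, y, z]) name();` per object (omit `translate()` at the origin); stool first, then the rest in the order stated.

stool();
translate([0, -1824, 0]) staircase();
translate([106, 38, 411]) spool();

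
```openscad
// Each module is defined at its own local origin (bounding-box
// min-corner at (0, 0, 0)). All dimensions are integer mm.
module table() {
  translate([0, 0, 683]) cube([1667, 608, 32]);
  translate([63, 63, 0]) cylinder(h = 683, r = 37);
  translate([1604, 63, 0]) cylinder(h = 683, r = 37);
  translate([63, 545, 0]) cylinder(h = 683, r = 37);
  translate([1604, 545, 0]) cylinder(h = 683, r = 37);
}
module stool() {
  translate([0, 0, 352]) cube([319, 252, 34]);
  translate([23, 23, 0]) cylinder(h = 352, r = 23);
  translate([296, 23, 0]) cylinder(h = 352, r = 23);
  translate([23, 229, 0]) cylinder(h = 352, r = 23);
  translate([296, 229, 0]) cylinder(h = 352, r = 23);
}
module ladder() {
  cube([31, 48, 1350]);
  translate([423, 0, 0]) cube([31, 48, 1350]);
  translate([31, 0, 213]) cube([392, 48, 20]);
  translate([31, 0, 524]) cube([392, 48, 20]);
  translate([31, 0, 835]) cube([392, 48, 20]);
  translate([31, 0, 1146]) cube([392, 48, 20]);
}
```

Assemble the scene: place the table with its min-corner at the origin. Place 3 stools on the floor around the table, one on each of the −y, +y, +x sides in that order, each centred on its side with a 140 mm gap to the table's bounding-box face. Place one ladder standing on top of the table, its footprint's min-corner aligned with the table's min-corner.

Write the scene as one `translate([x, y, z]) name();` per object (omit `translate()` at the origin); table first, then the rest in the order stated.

table();
translate([674, -392, 0]) stool();
translate([674, 748, 0]) stool();
translate([1807, 178, 0]) stool();
translate([0, 0, 715]) ladder();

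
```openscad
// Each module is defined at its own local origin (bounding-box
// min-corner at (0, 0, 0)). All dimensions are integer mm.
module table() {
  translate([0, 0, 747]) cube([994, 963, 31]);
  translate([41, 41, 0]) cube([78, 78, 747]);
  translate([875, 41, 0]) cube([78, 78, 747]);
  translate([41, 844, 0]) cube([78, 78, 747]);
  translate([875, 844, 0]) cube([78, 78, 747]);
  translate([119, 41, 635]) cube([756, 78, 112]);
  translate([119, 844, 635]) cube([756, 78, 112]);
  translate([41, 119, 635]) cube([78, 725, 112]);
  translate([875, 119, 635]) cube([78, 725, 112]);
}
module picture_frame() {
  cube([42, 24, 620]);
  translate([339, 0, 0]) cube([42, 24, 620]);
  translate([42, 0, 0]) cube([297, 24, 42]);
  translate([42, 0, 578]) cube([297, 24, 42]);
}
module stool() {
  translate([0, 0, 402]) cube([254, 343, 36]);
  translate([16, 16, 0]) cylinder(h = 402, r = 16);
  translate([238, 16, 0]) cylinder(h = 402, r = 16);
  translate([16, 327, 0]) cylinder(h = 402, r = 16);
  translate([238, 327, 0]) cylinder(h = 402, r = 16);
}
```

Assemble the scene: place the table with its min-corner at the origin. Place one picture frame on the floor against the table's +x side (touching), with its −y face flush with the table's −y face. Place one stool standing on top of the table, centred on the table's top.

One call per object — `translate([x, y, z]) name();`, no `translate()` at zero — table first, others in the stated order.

table();
translate([994, 0, 0]) picture_frame();
translate([370, 310, 778]) stool();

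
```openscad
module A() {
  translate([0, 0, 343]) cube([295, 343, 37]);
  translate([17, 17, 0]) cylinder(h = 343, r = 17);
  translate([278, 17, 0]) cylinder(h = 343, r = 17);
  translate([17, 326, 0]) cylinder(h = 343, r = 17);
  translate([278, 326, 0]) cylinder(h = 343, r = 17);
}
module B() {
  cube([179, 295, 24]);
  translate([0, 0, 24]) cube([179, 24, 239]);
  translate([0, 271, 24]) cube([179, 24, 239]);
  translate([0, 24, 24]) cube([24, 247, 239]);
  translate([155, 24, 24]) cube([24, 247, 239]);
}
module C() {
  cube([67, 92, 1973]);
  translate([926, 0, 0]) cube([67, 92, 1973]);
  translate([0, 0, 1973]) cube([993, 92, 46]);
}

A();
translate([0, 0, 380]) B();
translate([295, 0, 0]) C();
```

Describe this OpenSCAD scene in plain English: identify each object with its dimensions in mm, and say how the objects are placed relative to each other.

A is a simple wooden stool: a rectangular seat 295 mm (x) by 343 mm (y), 37 mm thick, top face at z = 380 mm, on four round legs, each 34 mm in diameter. The legs rest on z = 0, each leg's axis is inset half a diameter from the nearest pair of seat edges (so the leg's bounding box is flush with the corner).

B is an open storage box with external size 179×295×263 mm and wall thickness 24 mm (the base is also 24 mm thick). The base covers the whole footprint; the four walls stand on the base, with the y-facing walls full-width and the x-facing walls fitting between their inner faces.

C is a door frame. The clear opening is 859 mm wide and 1973 mm high. Two 67 mm wide jambs, 92 mm deep, stand either side of the opening from the floor to the top of the opening. A 46 mm thick head sits across the top of both jambs, spanning the full outside width of the frame.

The open box is on top of the stool. The door frame is against the stool's +x side, with their −y faces flush.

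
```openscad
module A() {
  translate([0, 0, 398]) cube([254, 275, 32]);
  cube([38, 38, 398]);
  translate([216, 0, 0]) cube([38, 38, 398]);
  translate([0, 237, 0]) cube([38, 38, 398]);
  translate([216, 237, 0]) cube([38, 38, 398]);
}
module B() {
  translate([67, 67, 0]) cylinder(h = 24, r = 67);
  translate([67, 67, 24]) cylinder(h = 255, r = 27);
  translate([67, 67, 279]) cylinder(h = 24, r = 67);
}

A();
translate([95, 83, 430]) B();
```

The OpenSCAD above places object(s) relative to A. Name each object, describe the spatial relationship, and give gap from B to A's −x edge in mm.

A is a stool. B is a spool. The spool is on top of the stool. The gap from the spool to the stool's −x edge is 95 mm.

The spool's min-x is at 95; the stool's min-x is 0; gap = 95 mm.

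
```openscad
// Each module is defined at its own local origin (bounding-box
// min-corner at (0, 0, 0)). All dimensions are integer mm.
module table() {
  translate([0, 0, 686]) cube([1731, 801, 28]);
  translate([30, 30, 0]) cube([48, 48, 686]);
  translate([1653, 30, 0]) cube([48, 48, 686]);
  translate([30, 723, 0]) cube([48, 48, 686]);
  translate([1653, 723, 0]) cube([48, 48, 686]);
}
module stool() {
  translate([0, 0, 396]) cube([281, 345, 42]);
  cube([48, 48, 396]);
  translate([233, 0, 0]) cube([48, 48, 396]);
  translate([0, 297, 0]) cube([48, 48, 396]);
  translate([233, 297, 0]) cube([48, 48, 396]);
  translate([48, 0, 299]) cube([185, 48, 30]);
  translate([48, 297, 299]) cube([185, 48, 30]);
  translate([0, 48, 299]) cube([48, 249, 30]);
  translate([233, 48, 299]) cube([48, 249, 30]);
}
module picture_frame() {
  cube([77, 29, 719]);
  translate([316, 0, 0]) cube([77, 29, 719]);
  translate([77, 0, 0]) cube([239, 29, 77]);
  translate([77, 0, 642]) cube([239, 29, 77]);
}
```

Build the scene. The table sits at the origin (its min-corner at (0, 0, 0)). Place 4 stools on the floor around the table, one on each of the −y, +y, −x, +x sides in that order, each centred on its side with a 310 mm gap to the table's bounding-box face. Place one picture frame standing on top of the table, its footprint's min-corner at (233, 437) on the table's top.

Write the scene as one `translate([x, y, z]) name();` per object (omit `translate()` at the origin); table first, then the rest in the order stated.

table();
translate([725, -655, 0]) stool();
translate([725, 1111, 0]) stool();
translate([-591, 228, 0]) stool();
translate([2041, 228, 0]) stool();
translate([233, 437, 714]) picture_frame();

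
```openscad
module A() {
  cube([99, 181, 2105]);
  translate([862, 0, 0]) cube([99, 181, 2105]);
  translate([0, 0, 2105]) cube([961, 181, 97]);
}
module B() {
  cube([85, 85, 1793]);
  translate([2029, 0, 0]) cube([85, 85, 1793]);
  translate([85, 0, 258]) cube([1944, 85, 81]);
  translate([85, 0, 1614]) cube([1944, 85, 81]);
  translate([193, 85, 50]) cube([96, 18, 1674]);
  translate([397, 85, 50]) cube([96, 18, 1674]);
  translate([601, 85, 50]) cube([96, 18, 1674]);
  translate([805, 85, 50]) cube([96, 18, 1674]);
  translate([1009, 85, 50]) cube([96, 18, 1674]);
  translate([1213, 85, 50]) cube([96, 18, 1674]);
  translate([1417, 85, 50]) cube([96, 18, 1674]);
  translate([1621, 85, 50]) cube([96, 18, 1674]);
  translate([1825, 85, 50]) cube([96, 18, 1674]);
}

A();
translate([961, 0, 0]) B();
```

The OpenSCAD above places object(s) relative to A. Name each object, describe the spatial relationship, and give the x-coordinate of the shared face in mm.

A is a door frame. B is a fence section. The fence section is against the door frame's +x side, with their −y faces flush. The x-coordinate of the shared face is 961 mm.

The door frame's +x face and the fence section's −x face are both at x = 961 mm.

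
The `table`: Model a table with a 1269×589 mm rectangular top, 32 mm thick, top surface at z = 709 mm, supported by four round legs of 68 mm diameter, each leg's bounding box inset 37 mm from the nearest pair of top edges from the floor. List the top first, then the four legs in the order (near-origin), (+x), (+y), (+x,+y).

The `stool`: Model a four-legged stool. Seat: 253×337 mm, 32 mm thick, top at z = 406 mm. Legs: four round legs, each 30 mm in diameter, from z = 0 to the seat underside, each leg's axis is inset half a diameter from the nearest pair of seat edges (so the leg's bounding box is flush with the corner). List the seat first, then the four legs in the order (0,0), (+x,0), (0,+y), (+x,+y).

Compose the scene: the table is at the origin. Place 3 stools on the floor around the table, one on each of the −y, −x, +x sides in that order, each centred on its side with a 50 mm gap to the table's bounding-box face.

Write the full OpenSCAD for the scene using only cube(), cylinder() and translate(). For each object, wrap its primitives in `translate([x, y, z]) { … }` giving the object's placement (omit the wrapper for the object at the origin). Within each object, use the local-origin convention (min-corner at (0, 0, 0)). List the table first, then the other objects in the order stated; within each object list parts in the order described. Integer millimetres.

translate([0, 0, 677]) cube([1269, 589, 32]);
translate([71, 71, 0]) cylinder(h = 677, r = 34);
translate([1198, 71, 0]) cylinder(h = 677, r = 34);
translate([71, 518, 0]) cylinder(h = 677, r = 34);
translate([1198, 518, 0]) cylinder(h = 677, r = 34);
translate([508, -387, 0]) {
  translate([0, 0, 374]) cube([253, 337, 32]);
  translate([15, 15, 0]) cylinder(h = 374, r = 15);
  translate([238, 15, 0]) cylinder(h = 374, r = 15);
  translate([15, 322, 0]) cylinder(h = 374, r = 15);
  translate([238, 322, 0]) cylinder(h = 374, r = 15);
}
translate([-303, 126, 0]) {
  translate([0, 0, 374]) cube([253, 337, 32]);
  translate([15, 15, 0]) cylinder(h = 374, r = 15);
  translate([238, 15, 0]) cylinder(h = 374, r = 15);
  translate([15, 322, 0]) cylinder(h = 374, r = 15);
  translate([238, 322, 0]) cylinder(h = 374, r = 15);
}
translate([1319, 126, 0]) {
  translate([0, 0, 374]) cube([253, 337, 32]);
  translate([15, 15, 0]) cylinder(h = 374, r = 15);
  translate([238, 15, 0]) cylinder(h = 374, r = 15);
  translate([15, 322, 0]) cylinder(h = 374, r = 15);
  translate([238, 322, 0]) cylinder(h = 374, r = 15);
}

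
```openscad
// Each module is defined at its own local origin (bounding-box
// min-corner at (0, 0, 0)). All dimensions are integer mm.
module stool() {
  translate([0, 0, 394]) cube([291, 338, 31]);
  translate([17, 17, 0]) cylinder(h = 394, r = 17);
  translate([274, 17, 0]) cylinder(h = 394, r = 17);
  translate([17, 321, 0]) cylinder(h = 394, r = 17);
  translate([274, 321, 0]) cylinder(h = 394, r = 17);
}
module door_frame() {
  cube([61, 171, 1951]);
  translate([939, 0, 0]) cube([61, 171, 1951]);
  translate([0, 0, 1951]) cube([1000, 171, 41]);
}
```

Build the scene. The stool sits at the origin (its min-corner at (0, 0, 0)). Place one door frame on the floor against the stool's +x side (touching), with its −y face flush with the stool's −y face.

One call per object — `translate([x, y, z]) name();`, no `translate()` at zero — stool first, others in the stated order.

stool();
translate([291, 0, 0]) door_frame();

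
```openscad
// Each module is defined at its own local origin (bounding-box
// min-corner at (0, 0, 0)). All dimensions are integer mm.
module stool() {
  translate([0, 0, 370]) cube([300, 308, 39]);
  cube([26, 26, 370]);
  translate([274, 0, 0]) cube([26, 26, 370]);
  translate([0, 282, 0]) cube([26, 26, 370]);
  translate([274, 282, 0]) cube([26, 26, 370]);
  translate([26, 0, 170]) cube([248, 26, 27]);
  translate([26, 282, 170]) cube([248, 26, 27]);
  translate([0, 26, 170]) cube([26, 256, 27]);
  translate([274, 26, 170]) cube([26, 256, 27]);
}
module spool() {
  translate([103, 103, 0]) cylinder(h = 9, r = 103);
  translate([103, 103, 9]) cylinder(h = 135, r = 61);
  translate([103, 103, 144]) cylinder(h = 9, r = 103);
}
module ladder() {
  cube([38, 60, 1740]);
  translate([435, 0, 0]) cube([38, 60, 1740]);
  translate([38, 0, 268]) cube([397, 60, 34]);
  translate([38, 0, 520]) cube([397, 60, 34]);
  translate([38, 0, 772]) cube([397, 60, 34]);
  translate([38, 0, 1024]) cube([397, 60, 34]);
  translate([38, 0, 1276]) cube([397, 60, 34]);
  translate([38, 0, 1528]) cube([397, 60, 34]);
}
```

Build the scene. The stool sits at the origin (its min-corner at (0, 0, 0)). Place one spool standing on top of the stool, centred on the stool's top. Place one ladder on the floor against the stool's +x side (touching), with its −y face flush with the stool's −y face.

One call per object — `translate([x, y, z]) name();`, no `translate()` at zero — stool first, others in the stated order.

stool();
translate([47, 51, 409]) spool();
translate([300, 0, 0]) ladder();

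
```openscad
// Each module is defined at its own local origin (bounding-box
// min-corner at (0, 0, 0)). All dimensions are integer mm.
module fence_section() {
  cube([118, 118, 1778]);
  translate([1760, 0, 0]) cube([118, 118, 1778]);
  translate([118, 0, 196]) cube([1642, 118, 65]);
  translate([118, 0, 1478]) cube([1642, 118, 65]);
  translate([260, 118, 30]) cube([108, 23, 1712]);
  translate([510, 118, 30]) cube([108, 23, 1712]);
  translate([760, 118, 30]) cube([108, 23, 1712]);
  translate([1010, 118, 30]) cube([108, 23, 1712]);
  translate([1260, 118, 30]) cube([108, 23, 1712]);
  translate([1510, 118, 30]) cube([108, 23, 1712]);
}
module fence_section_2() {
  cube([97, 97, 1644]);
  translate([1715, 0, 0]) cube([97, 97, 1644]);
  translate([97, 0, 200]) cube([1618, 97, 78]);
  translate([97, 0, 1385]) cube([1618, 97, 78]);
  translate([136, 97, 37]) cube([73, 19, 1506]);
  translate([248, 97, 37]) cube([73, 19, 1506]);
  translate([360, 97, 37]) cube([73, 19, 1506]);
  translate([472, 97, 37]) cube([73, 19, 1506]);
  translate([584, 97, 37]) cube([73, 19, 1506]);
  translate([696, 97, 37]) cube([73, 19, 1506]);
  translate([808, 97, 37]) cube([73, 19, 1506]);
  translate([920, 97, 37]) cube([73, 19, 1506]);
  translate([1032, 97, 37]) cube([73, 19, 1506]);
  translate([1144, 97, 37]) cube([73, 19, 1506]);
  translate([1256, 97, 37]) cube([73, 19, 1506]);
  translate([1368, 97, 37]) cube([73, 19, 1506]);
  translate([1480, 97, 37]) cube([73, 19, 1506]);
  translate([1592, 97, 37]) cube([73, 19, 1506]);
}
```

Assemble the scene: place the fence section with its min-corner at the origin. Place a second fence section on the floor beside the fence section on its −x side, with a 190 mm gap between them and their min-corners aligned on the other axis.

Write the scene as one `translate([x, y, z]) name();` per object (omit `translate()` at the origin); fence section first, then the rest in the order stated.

fence_section();
translate([-2002, 0, 0]) fence_section_2();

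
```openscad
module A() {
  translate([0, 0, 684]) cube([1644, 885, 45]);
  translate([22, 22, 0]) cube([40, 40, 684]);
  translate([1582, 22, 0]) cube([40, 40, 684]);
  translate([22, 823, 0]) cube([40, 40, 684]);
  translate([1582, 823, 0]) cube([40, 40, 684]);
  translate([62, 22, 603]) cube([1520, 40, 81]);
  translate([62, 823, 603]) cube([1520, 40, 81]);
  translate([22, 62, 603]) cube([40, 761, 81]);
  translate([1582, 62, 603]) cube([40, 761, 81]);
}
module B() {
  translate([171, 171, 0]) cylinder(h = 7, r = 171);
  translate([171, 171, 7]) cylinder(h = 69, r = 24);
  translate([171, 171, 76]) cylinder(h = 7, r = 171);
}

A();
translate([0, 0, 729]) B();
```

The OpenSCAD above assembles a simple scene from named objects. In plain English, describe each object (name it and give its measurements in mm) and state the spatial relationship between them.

A is a rectangular dining table. The top is 1644×885×45 mm with its upper surface at z = 729 mm. It stands on four 40×40 mm square legs, each inset 22 mm from the nearest pair of top edges, running from the floor to the underside of the top. Four apron rails, 40 mm thick and 81 mm tall, run between adjacent legs with their top edges flush with the underside of the top and their outer faces flush with the legs' outer faces.

B is a spool: two coaxial disc flanges of radius 171 mm and thickness 7 mm, joined by a core cylinder of radius 24 mm and height 69 mm. The lower flange rests on z = 0 and the three cylinders share a vertical axis.

The spool is on top of the table.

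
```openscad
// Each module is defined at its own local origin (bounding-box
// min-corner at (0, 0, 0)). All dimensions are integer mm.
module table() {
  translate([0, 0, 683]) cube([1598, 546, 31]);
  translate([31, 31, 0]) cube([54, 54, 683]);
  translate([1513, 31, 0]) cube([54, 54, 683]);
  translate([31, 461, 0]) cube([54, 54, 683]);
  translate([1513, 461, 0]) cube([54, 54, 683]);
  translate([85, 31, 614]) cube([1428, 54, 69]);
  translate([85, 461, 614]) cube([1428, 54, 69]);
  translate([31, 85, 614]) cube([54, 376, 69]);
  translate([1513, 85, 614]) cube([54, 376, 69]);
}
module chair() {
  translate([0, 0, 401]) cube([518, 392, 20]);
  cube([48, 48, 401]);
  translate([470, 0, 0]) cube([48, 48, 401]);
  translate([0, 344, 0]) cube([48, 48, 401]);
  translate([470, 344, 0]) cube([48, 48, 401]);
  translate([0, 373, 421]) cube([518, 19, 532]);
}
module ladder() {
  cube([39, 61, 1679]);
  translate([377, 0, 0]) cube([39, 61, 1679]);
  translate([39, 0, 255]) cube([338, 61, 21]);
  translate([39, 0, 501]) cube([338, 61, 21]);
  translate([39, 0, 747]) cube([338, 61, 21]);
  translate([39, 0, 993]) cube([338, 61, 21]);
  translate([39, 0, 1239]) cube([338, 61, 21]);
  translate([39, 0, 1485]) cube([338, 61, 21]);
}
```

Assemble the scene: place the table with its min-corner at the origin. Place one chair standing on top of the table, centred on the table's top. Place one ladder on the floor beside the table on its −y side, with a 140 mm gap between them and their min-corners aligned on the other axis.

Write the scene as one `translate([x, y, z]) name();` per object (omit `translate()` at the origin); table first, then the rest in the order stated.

table();
translate([540, 77, 714]) chair();
translate([0, -201, 0]) ladder();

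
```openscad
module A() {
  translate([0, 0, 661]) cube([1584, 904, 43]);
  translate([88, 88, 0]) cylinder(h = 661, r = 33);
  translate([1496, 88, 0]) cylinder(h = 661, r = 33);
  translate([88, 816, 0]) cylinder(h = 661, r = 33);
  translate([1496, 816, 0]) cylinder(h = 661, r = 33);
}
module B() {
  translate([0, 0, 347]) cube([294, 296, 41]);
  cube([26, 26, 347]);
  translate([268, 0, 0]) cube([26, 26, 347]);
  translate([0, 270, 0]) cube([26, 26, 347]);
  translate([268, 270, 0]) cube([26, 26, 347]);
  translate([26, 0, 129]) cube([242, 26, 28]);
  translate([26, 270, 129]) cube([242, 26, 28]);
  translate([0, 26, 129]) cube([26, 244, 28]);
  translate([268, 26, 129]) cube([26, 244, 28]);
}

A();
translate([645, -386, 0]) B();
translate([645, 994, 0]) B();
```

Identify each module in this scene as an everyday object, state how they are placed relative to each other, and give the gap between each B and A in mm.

A is a table. B is a stool. Two stools sit around the table at the −y, +y sides. The gap between each stool and the table is 90 mm.

Each stool's nearest face is 90 mm from the table's bounding box.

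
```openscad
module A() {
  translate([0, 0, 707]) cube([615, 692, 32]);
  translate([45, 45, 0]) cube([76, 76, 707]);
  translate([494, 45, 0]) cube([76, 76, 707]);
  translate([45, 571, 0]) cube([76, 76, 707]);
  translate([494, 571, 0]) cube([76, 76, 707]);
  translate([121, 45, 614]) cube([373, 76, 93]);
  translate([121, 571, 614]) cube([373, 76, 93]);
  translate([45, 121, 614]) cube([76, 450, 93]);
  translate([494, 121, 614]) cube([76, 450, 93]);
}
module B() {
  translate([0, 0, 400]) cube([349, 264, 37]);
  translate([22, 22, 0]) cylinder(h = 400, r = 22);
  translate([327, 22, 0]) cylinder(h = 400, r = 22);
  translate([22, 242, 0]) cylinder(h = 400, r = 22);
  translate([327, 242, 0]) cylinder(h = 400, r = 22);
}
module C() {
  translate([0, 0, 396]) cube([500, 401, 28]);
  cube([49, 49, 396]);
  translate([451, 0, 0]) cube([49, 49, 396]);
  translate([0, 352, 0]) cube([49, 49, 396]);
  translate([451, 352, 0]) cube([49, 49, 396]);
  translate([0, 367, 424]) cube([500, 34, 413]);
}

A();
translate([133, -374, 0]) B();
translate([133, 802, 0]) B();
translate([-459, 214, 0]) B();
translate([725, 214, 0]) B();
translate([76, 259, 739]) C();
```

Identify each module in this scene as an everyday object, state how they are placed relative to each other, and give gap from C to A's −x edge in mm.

The chair's min-x is at 76; the table's min-x is 0; gap = 76 mm.

A is a table. B is a stool. C is a chair. Four stools sit around the table at the −y, +y, −x, +x sides. The chair is on top of the table. The gap from the chair to the table's −x edge is 76 mm.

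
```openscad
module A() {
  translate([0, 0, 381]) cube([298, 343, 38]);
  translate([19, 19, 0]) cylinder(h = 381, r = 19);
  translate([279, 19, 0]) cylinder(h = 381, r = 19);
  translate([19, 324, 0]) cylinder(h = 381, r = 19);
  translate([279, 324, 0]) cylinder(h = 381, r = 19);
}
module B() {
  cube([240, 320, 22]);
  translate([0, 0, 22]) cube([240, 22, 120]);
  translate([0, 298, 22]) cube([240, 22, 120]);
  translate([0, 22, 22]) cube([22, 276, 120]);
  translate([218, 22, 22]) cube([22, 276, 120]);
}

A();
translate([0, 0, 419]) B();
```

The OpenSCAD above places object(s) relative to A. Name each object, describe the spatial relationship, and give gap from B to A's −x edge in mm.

A is a stool. B is an open box. The open box is on top of the stool. The gap from the open box to the stool's −x edge is 0 mm.

The open box's min-x is at 0; the stool's min-x is 0; gap = 0 mm.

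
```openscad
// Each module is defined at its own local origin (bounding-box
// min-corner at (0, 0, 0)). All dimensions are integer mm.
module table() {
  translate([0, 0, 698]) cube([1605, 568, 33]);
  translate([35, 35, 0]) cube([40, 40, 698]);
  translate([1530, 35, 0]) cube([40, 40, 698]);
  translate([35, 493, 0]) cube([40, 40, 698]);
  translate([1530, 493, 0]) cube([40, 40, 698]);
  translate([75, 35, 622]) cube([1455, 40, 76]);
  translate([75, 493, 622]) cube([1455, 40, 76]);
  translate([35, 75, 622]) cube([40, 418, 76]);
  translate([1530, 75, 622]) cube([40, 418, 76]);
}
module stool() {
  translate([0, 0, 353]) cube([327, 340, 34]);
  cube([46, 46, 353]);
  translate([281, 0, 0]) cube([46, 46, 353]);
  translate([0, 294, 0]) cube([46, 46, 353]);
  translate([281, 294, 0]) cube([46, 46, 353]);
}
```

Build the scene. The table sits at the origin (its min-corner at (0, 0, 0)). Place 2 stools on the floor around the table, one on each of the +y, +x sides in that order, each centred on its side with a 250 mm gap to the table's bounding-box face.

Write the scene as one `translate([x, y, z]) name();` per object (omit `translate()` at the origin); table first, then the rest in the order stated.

table();
translate([639, 818, 0]) stool();
translate([1855, 114, 0]) stool();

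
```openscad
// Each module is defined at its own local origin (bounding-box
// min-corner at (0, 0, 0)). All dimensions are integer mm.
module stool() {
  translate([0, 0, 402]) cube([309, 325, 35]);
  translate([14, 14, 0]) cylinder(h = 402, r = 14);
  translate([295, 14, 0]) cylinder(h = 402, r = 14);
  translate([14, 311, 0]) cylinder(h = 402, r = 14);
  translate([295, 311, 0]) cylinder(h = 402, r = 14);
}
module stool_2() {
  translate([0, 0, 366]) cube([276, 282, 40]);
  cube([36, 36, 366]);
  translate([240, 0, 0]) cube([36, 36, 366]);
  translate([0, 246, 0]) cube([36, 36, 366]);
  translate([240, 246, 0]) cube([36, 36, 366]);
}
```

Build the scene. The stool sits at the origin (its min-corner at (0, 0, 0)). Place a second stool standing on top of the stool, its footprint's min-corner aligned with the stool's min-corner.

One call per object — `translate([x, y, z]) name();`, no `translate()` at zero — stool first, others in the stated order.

stool();
translate([0, 0, 437]) stool_2();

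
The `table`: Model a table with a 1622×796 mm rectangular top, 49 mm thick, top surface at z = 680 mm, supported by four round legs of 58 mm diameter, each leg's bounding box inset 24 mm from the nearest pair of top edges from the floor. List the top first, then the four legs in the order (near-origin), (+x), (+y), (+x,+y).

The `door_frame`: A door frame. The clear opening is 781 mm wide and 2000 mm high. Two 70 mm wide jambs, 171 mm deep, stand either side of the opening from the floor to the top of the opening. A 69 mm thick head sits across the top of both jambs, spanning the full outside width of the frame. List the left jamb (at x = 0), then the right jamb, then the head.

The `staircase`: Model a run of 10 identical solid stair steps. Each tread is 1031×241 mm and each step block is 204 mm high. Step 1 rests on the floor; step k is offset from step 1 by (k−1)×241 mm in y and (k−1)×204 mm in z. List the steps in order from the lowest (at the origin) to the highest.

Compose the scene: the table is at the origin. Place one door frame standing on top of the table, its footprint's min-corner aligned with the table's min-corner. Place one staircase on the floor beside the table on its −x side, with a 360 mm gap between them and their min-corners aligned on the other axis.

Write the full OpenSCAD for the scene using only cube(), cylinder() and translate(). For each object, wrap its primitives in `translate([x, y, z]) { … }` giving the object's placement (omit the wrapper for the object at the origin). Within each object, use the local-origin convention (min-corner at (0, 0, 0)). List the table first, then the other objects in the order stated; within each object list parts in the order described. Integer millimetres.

translate([0, 0, 631]) cube([1622, 796, 49]);
translate([53, 53, 0]) cylinder(h = 631, r = 29);
translate([1569, 53, 0]) cylinder(h = 631, r = 29);
translate([53, 743, 0]) cylinder(h = 631, r = 29);
translate([1569, 743, 0]) cylinder(h = 631, r = 29);
translate([0, 0, 680]) {
  cube([70, 171, 2000]);
  translate([851, 0, 0]) cube([70, 171, 2000]);
  translate([0, 0, 2000]) cube([921, 171, 69]);
}
translate([-1391, 0, 0]) {
  cube([1031, 241, 204]);
  translate([0, 241, 204]) cube([1031, 241, 204]);
  translate([0, 482, 408]) cube([1031, 241, 204]);
  translate([0, 723, 612]) cube([1031, 241, 204]);
  translate([0, 964, 816]) cube([1031, 241, 204]);
  translate([0, 1205, 1020]) cube([1031, 241, 204]);
  translate([0, 1446, 1224]) cube([1031, 241, 204]);
  translate([0, 1687, 1428]) cube([1031, 241, 204]);
  translate([0, 1928, 1632]) cube([1031, 241, 204]);
  translate([0, 2169, 1836]) cube([1031, 241, 204]);
}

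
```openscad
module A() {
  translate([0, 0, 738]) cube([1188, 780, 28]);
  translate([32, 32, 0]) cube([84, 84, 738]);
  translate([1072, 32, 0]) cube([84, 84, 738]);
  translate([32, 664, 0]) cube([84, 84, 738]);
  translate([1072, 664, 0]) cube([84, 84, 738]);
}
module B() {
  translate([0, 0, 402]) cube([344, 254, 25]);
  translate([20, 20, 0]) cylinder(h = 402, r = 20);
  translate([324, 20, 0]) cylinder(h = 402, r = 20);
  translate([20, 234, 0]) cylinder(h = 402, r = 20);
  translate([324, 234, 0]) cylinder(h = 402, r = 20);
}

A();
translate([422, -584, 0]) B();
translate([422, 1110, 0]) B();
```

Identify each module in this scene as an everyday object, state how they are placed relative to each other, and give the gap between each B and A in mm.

A is a table. B is a stool. Two stools sit around the table at the −y, +y sides. The gap between each stool and the table is 330 mm.

Each stool's nearest face is 330 mm from the table's bounding box.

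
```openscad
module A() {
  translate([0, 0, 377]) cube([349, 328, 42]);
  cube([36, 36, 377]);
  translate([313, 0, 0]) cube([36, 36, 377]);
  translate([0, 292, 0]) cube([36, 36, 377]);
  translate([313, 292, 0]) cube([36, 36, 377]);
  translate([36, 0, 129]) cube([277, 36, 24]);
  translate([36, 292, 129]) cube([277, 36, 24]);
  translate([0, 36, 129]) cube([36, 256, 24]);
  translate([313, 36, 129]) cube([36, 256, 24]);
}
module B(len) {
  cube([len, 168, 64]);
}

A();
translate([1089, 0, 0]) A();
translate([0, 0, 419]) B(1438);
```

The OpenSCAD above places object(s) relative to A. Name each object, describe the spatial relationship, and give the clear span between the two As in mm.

A is a stool. B is a beam. A beam spans the tops of two stools. The clear span between the two stools is 740 mm.

Second stool starts at x = 1089; first ends at x = 349; clear span = 1089 − 349 = 740 mm.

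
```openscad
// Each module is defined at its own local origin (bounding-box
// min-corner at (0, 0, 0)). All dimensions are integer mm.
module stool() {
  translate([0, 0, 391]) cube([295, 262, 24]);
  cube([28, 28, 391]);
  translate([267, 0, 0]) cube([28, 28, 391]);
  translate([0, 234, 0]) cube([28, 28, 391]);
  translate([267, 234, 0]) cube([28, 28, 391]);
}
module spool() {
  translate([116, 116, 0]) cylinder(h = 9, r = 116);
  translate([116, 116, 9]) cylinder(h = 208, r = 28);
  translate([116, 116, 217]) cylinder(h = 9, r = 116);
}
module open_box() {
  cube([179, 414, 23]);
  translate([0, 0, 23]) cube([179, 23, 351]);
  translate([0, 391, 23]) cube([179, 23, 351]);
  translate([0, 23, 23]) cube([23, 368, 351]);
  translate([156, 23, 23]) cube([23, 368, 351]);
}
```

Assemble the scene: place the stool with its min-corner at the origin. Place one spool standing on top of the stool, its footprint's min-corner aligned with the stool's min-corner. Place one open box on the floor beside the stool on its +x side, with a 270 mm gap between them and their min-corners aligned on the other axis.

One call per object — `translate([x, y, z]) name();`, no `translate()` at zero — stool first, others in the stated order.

stool();
translate([0, 0, 415]) spool();
translate([565, 0, 0]) open_box();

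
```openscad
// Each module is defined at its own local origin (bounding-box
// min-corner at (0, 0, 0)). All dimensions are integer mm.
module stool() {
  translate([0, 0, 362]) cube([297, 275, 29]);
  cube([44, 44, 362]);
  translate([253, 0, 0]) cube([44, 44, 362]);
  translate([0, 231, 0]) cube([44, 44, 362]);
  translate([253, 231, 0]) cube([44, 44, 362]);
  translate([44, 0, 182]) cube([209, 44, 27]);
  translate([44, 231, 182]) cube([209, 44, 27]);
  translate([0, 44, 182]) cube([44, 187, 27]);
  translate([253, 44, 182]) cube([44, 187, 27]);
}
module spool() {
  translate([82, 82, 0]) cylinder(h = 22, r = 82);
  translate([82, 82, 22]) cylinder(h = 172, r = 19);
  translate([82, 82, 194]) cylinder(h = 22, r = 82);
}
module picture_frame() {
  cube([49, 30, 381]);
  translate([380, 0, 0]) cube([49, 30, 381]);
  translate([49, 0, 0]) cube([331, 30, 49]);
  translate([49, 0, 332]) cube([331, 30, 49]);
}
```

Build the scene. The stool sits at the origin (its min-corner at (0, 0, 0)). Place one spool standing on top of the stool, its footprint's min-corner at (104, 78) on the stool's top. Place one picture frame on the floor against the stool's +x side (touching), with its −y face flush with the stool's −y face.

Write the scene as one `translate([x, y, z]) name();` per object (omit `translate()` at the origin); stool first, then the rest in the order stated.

stool();
translate([104, 78, 391]) spool();
translate([297, 0, 0]) picture_frame();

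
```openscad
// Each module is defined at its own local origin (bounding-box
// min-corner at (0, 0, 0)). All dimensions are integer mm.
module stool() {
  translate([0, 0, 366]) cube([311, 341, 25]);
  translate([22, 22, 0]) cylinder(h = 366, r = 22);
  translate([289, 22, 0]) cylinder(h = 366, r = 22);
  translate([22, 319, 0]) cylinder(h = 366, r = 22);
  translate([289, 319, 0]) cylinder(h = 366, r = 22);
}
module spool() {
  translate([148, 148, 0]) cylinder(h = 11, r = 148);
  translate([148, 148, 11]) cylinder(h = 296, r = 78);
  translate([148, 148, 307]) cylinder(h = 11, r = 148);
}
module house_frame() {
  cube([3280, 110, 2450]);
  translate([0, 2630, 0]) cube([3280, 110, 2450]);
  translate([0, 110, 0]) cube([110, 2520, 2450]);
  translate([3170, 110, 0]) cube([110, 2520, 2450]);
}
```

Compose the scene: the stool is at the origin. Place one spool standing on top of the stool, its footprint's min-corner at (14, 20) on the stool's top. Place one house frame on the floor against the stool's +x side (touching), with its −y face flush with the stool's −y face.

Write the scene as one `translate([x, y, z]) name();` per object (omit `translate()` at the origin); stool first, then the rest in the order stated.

stool();
translate([14, 20, 391]) spool();
translate([311, 0, 0]) house_frame();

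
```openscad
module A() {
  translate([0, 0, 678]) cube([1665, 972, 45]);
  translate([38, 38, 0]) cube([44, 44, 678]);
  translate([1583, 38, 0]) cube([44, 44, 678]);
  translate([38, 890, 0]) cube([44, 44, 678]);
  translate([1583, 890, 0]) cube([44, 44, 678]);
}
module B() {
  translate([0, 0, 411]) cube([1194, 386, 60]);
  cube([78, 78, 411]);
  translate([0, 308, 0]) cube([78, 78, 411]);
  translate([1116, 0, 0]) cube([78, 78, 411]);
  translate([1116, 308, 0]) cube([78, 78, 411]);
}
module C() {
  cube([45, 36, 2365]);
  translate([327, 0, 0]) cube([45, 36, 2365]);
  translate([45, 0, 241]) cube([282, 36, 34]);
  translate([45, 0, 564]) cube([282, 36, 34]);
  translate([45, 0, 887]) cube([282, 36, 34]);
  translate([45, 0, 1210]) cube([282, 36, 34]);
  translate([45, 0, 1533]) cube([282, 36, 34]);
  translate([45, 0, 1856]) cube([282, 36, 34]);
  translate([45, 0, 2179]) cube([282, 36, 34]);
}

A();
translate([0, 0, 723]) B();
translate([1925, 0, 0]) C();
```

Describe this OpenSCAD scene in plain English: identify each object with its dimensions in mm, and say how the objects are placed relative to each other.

A is a table with a 1665×972 mm rectangular top, 45 mm thick, top surface at z = 723 mm, supported by four 44×44 mm square legs, each inset 38 mm from the nearest pair of top edges, running from the floor.

B is a long wooden bench with a 1194 mm (x) × 386 mm (y) seat, 60 mm thick, its top surface 471 mm above the floor. Four 78 mm square legs at the seat corners, flush with the edges, run from z = 0 to the seat underside.

C is a straight ladder. Two 45×36 mm vertical rails, 2365 mm tall, stand 372 mm apart (outside-to-outside) with their front faces coplanar on the −y side. 7 rungs, each 36 mm deep and 34 mm tall, span between the inner faces of the rails, front faces flush with the rails. The lowest rung's underside is at z = 241 mm and rungs are spaced 323 mm apart (underside to underside).

The bench is on top of the table. The ladder is on the floor beside the table on its +x side.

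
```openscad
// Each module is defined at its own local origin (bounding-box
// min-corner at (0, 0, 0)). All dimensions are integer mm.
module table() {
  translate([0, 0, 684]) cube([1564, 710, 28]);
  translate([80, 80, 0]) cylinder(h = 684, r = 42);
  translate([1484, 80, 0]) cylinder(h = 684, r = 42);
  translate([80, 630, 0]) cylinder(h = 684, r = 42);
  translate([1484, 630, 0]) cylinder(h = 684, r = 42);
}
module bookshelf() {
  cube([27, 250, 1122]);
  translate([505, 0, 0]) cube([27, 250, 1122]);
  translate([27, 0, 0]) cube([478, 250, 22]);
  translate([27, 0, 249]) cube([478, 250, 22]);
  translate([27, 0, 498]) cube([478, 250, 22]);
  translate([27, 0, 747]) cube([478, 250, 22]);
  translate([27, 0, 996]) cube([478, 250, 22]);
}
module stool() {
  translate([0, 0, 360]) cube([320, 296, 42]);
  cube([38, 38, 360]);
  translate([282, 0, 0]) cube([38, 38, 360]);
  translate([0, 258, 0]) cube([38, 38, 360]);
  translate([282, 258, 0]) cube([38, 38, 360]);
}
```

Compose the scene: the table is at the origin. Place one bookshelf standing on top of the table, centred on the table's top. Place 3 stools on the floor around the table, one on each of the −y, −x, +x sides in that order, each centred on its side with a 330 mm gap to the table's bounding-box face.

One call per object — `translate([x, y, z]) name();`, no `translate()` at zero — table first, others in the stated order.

table();
translate([516, 230, 712]) bookshelf();
translate([622, -626, 0]) stool();
translate([-650, 207, 0]) stool();
translate([1894, 207, 0]) stool();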